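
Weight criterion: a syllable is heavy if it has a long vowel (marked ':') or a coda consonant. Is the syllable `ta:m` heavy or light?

`ta:m`: long vowel, closed (coda /m/). Long vowel and closed → heavy.

heavy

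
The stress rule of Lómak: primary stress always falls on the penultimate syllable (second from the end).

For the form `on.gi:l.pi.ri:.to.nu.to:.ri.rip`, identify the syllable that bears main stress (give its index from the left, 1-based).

8

The word has 9 syllables; the penultimate syllable (second from the end) is syllable 8 (ri).
Primary stress: syllable 8 → on.gi:l.pi.ri:.to.nu.to:.ˈri.rip.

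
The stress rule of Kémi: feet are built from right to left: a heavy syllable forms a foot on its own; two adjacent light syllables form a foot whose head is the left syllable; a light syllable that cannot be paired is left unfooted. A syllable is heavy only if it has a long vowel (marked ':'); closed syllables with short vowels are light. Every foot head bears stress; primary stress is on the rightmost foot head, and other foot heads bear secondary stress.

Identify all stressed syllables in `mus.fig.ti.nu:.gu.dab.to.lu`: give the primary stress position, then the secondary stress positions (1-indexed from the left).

primary 7, secondary 2, 4, 5

Weights: 1 mus L, 2 fig L, 3 ti L, 4 nu: H, 5 gu L, 6 dab L, 7 to L, 8 lu L.
Parse right to left (heavy = foot alone; LL = one foot; stranded L unfooted): mus (ˈfig.ti) (ˈnu:) (ˈgu.dab) (ˈto.lu).
Foot heads: 2, 4, 5, 7.
Primary stress on the rightmost head = syllable 7.
Secondary stress on 2, 4, 5: mus.ˌfig.ti.ˌnu:.ˌgu.dab.ˈto.lu.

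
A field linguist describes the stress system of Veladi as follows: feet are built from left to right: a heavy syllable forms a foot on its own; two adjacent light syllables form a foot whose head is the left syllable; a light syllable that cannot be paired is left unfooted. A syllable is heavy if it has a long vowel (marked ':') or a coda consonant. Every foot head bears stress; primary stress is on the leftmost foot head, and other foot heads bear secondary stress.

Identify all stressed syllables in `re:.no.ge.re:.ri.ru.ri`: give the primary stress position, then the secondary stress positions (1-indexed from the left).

Weights: 1 re: H, 2 no L, 3 ge L, 4 re: H, 5 ri L, 6 ru L, 7 ri L.
Parse left to right (heavy = foot alone; LL = one foot; stranded L unfooted): (ˈre:) (ˈno.ge) (ˈre:) (ˈri.ru) ri.
Foot heads: 1, 2, 4, 5.
Primary stress on the leftmost head = syllable 1.
Secondary stress on 2, 4, 5: ˈre:.ˌno.ge.ˌre:.ˌri.ru.ri.

primary 1, secondary 2, 4, 5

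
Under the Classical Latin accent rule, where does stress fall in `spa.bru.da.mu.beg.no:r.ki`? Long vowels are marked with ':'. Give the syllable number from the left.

6

Classical Latin: stress the penult if heavy (long vowel or closed), else the antepenult.
Weights: 5 beg H, 6 no:r H, 7 ki L.
The penult (syllable 6, no:r) is heavy, so it takes stress.
Stress on syllable 6: spa.bru.da.mu.beg.ˈno:r.ki.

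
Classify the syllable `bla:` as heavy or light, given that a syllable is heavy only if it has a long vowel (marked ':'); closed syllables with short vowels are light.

heavy

`bla:`: long vowel, open (no coda). Long vowel → heavy.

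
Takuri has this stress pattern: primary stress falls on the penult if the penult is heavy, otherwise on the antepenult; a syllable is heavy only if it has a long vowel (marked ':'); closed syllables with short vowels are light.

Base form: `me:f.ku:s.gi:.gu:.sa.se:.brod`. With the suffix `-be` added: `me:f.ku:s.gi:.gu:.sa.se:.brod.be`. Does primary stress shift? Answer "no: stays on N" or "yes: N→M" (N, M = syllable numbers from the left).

Base `me:f.ku:s.gi:.gu:.sa.se:.brod` (7 syllables):
  Weights: 5 sa L, 6 se: H, 7 brod L.
  The penult (syllable 6, se:) is heavy, so it takes stress.
  → primary stress on syllable 6.
Suffixed `me:f.ku:s.gi:.gu:.sa.se:.brod.be` (8 syllables):
  Weights: 6 se: H, 7 brod L, 8 be L.
  The penult (syllable 7, brod) is light, so stress falls on the antepenult (syllable 6, se:).
  → primary stress on syllable 6.

no: stays on 6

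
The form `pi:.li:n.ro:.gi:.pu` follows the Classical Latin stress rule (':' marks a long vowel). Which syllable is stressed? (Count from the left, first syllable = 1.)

4

Classical Latin: stress the penult if heavy (long vowel or closed), else the antepenult.
Weights: 3 ro: H, 4 gi: H, 5 pu L.
The penult (syllable 4, gi:) is heavy, so it takes stress.
Stress on syllable 4: pi:.li:n.ro:.ˈgi:.pu.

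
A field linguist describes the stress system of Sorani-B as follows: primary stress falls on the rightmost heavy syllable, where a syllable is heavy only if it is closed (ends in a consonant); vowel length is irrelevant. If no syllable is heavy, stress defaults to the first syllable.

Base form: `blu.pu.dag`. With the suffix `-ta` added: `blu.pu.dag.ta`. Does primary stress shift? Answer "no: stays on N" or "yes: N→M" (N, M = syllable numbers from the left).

no: stays on 3

Base `blu.pu.dag` (3 syllables):
  Weights: 1 blu L, 2 pu L, 3 dag H.
  Heavy syllables in the domain: 3. The rightmost is syllable 3 (dag).
  → primary stress on syllable 3.
Suffixed `blu.pu.dag.ta` (4 syllables):
  Weights: 1 blu L, 2 pu L, 3 dag H, 4 ta L.
  Heavy syllables in the domain: 3. The rightmost is syllable 3 (dag).
  → primary stress on syllable 3.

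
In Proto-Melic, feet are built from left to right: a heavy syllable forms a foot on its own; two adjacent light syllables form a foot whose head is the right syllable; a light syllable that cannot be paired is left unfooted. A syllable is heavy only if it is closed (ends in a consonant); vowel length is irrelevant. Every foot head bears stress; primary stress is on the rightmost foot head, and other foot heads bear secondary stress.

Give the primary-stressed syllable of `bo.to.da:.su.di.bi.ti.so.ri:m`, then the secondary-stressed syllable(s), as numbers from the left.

primary 9, secondary 2, 4, 6, 8

Weights: 1 bo L, 2 to L, 3 da: L, 4 su L, 5 di L, 6 bi L, 7 ti L, 8 so L, 9 ri:m H.
Parse left to right (heavy = foot alone; LL = one foot; stranded L unfooted): (bo.ˈto) (da:.ˈsu) (di.ˈbi) (ti.ˈso) (ˈri:m).
Foot heads: 2, 4, 6, 8, 9.
Primary stress on the rightmost head = syllable 9.
Secondary stress on 2, 4, 6, 8: bo.ˌto.da:.ˌsu.di.ˌbi.ti.ˌso.ˈri:m.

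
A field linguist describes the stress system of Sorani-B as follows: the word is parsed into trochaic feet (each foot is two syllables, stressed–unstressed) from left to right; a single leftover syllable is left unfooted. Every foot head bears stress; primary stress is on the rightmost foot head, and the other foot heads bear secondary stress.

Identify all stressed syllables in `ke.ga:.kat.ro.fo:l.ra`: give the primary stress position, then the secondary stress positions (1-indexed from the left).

Parse left to right into trochaic (ˈσσ) feet: (ˈke.ga:) (ˈkat.ro) (ˈfo:l.ra).
Foot heads (stressed positions): 1, 3, 5.
End Rule Rightmost: primary stress on the rightmost head = syllable 5.
Secondary stress on 1, 3: ˌke.ga:.ˌkat.ro.ˈfo:l.ra.

primary 5, secondary 1, 3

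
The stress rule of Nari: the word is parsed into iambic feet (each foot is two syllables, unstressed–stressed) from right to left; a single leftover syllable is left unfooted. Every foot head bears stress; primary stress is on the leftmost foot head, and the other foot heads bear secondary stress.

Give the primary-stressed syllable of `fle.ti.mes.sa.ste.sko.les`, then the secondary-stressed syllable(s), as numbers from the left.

primary 3, secondary 5, 7

Parse right to left into iambic (σˈσ) feet: fle (ti.ˈmes) (sa.ˈste) (sko.ˈles). Syllable 1 is left unfooted.
Foot heads (stressed positions): 3, 5, 7.
End Rule Leftmost: primary stress on the leftmost head = syllable 3.
Secondary stress on 5, 7: fle.ti.ˈmes.sa.ˌste.sko.ˌles.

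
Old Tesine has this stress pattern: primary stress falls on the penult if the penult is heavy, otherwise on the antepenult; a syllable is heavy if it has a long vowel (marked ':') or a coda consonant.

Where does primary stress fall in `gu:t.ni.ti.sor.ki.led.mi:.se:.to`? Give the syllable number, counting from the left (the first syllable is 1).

8

Weights: 7 mi: H, 8 se: H, 9 to L.
The penult (syllable 8, se:) is heavy, so it takes stress.
Primary stress: syllable 8 → gu:t.ni.ti.sor.ki.led.mi:.ˈse:.to.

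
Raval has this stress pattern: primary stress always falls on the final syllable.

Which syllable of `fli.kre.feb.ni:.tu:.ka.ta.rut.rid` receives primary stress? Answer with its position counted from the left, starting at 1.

The word has 9 syllables; the final syllable is syllable 9 (rid).
Primary stress: syllable 9 → fli.kre.feb.ni:.tu:.ka.ta.rut.ˈrid.

9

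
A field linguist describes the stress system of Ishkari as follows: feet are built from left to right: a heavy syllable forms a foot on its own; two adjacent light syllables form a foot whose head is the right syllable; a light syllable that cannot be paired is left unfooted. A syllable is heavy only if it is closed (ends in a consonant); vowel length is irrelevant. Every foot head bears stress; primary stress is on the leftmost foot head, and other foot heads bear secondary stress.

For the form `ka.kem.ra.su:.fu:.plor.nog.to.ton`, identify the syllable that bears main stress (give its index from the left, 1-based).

Weights: 1 ka L, 2 kem H, 3 ra L, 4 su: L, 5 fu: L, 6 plor H, 7 nog H, 8 to L, 9 ton H.
Parse left to right (heavy = foot alone; LL = one foot; stranded L unfooted): ka (ˈkem) (ra.ˈsu:) fu: (ˈplor) (ˈnog) to (ˈton).
Foot heads: 2, 4, 6, 7, 9.
Primary stress on the leftmost head = syllable 2.
Primary stress: syllable 2 → ka.ˈkem.ra.su:.fu:.plor.nog.to.ton.

2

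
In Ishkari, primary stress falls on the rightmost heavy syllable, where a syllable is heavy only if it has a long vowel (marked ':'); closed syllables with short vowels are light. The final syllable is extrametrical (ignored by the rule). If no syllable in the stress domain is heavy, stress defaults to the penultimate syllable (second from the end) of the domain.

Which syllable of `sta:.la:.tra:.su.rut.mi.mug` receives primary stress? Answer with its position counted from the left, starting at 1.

The final syllable (7, mug) is extrametrical; the stress domain is syllables 1–6.
Weights: 1 sta: H, 2 la: H, 3 tra: H, 4 su L, 5 rut L, 6 mi L.
Heavy syllables in the domain: 1, 2, 3. The rightmost is syllable 3 (tra:).
Primary stress: syllable 3 → sta:.la:.ˈtra:.su.rut.mi.mug.

3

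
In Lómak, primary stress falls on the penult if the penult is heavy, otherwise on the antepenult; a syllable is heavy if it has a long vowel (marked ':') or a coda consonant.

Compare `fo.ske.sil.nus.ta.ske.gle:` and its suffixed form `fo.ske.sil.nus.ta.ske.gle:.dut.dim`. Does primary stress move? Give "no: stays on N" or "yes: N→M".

Base `fo.ske.sil.nus.ta.ske.gle:` (7 syllables):
  Weights: 5 ta L, 6 ske L, 7 gle: H.
  The penult (syllable 6, ske) is light, so stress falls on the antepenult (syllable 5, ta).
  → primary stress on syllable 5.
Suffixed `fo.ske.sil.nus.ta.ske.gle:.dut.dim` (9 syllables):
  Weights: 7 gle: H, 8 dut H, 9 dim H.
  The penult (syllable 8, dut) is heavy, so it takes stress.
  → primary stress on syllable 8.

yes: 5→8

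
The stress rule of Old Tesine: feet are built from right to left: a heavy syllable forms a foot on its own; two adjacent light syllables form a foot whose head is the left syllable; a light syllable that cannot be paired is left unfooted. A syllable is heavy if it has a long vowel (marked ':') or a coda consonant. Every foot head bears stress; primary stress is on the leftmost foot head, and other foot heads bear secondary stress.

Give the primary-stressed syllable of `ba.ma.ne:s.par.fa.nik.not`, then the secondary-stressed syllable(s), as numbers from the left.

Weights: 1 ba L, 2 ma L, 3 ne:s H, 4 par H, 5 fa L, 6 nik H, 7 not H.
Parse right to left (heavy = foot alone; LL = one foot; stranded L unfooted): (ˈba.ma) (ˈne:s) (ˈpar) fa (ˈnik) (ˈnot).
Foot heads: 1, 3, 4, 6, 7.
Primary stress on the leftmost head = syllable 1.
Secondary stress on 3, 4, 6, 7: ˈba.ma.ˌne:s.ˌpar.fa.ˌnik.ˌnot.

primary 1, secondary 3, 4, 6, 7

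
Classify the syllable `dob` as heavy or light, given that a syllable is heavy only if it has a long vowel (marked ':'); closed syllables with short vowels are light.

`dob`: short vowel, closed (coda /b/). Short vowel → light.

light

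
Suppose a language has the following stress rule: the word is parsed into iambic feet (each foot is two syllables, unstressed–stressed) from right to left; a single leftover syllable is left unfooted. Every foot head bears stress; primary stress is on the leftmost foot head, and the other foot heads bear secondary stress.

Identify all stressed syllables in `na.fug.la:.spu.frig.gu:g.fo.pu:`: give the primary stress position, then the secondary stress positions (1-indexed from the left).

Parse right to left into iambic (σˈσ) feet: (na.ˈfug) (la:.ˈspu) (frig.ˈgu:g) (fo.ˈpu:).
Foot heads (stressed positions): 2, 4, 6, 8.
End Rule Leftmost: primary stress on the leftmost head = syllable 2.
Secondary stress on 4, 6, 8: na.ˈfug.la:.ˌspu.frig.ˌgu:g.fo.ˌpu:.

primary 2, secondary 4, 6, 8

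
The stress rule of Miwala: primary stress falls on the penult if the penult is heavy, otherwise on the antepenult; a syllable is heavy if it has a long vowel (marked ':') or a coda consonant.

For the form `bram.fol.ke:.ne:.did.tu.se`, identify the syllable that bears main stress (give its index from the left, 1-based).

5

Weights: 5 did H, 6 tu L, 7 se L.
The penult (syllable 6, tu) is light, so stress falls on the antepenult (syllable 5, did).
Primary stress: syllable 5 → bram.fol.ke:.ne:.ˈdid.tu.se.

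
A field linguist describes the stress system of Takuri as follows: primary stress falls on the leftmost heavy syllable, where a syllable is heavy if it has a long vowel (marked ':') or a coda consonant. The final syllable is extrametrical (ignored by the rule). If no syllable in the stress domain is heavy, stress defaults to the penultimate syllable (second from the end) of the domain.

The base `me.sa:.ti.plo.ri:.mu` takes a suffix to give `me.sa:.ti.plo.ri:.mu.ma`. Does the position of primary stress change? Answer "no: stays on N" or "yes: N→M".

Base `me.sa:.ti.plo.ri:.mu` (6 syllables):
  The final syllable (6, mu) is extrametrical; the stress domain is syllables 1–5.
  Weights: 1 me L, 2 sa: H, 3 ti L, 4 plo L, 5 ri: H.
  Heavy syllables in the domain: 2, 5. The leftmost is syllable 2 (sa:).
  → primary stress on syllable 2.
Suffixed `me.sa:.ti.plo.ri:.mu.ma` (7 syllables):
  The final syllable (7, ma) is extrametrical; the stress domain is syllables 1–6.
  Weights: 1 me L, 2 sa: H, 3 ti L, 4 plo L, 5 ri: H, 6 mu L.
  Heavy syllables in the domain: 2, 5. The leftmost is syllable 2 (sa:).
  → primary stress on syllable 2.

no: stays on 2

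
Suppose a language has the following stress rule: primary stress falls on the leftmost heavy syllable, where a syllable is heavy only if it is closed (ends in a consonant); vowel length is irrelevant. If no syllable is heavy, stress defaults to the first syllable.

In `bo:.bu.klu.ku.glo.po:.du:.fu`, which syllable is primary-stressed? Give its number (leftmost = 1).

Weights: 1 bo: L, 2 bu L, 3 klu L, 4 ku L, 5 glo L, 6 po: L, 7 du: L, 8 fu L.
No heavy syllable in the domain; default to the first syllable = syllable 1.
Primary stress: syllable 1 → ˈbo:.bu.klu.ku.glo.po:.du:.fu.

1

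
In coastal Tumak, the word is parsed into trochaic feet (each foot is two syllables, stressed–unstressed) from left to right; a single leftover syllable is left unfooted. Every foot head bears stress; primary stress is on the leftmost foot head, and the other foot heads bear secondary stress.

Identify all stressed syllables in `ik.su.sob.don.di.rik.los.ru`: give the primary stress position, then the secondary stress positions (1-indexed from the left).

Parse left to right into trochaic (ˈσσ) feet: (ˈik.su) (ˈsob.don) (ˈdi.rik) (ˈlos.ru).
Foot heads (stressed positions): 1, 3, 5, 7.
End Rule Leftmost: primary stress on the leftmost head = syllable 1.
Secondary stress on 3, 5, 7: ˈik.su.ˌsob.don.ˌdi.rik.ˌlos.ru.

primary 1, secondary 3, 5, 7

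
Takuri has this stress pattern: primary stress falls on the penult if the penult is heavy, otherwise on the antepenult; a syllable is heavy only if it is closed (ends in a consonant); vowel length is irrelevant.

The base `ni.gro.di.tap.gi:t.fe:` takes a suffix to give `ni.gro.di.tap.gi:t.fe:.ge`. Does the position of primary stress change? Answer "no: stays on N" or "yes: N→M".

no: stays on 5

Base `ni.gro.di.tap.gi:t.fe:` (6 syllables):
  Weights: 4 tap H, 5 gi:t H, 6 fe: L.
  The penult (syllable 5, gi:t) is heavy, so it takes stress.
  → primary stress on syllable 5.
Suffixed `ni.gro.di.tap.gi:t.fe:.ge` (7 syllables):
  Weights: 5 gi:t H, 6 fe: L, 7 ge L.
  The penult (syllable 6, fe:) is light, so stress falls on the antepenult (syllable 5, gi:t).
  → primary stress on syllable 5.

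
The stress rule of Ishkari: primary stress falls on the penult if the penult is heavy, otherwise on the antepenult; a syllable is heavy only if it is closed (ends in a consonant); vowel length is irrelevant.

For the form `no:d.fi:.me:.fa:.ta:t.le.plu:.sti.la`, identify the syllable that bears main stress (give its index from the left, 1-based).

7

Weights: 7 plu: L, 8 sti L, 9 la L.
The penult (syllable 8, sti) is light, so stress falls on the antepenult (syllable 7, plu:).
Primary stress: syllable 7 → no:d.fi:.me:.fa:.ta:t.le.ˈplu:.sti.la.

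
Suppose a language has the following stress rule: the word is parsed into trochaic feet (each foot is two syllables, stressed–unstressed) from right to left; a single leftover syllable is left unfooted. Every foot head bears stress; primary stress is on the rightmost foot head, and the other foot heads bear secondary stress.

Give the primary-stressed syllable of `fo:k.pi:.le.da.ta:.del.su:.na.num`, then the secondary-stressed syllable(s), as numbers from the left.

primary 8, secondary 2, 4, 6

Parse right to left into trochaic (ˈσσ) feet: fo:k (ˈpi:.le) (ˈda.ta:) (ˈdel.su:) (ˈna.num). Syllable 1 is left unfooted.
Foot heads (stressed positions): 2, 4, 6, 8.
End Rule Rightmost: primary stress on the rightmost head = syllable 8.
Secondary stress on 2, 4, 6: fo:k.ˌpi:.le.ˌda.ta:.ˌdel.su:.ˈna.num.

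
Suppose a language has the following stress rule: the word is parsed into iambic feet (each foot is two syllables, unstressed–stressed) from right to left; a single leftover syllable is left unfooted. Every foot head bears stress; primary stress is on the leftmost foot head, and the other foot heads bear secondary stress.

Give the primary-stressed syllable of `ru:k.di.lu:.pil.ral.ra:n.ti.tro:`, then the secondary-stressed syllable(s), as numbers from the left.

Parse right to left into iambic (σˈσ) feet: (ru:k.ˈdi) (lu:.ˈpil) (ral.ˈra:n) (ti.ˈtro:).
Foot heads (stressed positions): 2, 4, 6, 8.
End Rule Leftmost: primary stress on the leftmost head = syllable 2.
Secondary stress on 4, 6, 8: ru:k.ˈdi.lu:.ˌpil.ral.ˌra:n.ti.ˌtro:.

primary 2, secondary 4, 6, 8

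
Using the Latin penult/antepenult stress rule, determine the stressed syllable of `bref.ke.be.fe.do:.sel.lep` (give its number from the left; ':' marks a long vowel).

6

Classical Latin: stress the penult if heavy (long vowel or closed), else the antepenult.
Weights: 5 do: H, 6 sel H, 7 lep H.
The penult (syllable 6, sel) is heavy, so it takes stress.
Stress on syllable 6: bref.ke.be.fe.do:.ˈsel.lep.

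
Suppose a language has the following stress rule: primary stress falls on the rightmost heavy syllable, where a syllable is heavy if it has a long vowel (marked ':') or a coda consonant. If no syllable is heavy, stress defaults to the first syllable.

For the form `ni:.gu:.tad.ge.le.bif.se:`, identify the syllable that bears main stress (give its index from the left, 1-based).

7

Weights: 1 ni: H, 2 gu: H, 3 tad H, 4 ge L, 5 le L, 6 bif H, 7 se: H.
Heavy syllables in the domain: 1, 2, 3, 6, 7. The rightmost is syllable 7 (se:).
Primary stress: syllable 7 → ni:.gu:.tad.ge.le.bif.ˈse:.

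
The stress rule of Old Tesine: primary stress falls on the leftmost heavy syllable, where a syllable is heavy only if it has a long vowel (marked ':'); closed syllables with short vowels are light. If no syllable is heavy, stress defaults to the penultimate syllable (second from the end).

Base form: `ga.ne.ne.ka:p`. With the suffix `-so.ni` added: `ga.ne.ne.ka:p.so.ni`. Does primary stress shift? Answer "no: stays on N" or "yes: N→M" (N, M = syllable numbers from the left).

no: stays on 4

Base `ga.ne.ne.ka:p` (4 syllables):
  Weights: 1 ga L, 2 ne L, 3 ne L, 4 ka:p H.
  Heavy syllables in the domain: 4. The leftmost is syllable 4 (ka:p).
  → primary stress on syllable 4.
Suffixed `ga.ne.ne.ka:p.so.ni` (6 syllables):
  Weights: 1 ga L, 2 ne L, 3 ne L, 4 ka:p H, 5 so L, 6 ni L.
  Heavy syllables in the domain: 4. The leftmost is syllable 4 (ka:p).
  → primary stress on syllable 4.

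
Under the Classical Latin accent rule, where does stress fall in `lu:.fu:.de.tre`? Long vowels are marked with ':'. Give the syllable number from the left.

Classical Latin: stress the penult if heavy (long vowel or closed), else the antepenult.
Weights: 2 fu: H, 3 de L, 4 tre L.
The penult (syllable 3, de) is light, so stress falls on the antepenult (syllable 2, fu:).
Stress on syllable 2: lu:.ˈfu:.de.tre.

2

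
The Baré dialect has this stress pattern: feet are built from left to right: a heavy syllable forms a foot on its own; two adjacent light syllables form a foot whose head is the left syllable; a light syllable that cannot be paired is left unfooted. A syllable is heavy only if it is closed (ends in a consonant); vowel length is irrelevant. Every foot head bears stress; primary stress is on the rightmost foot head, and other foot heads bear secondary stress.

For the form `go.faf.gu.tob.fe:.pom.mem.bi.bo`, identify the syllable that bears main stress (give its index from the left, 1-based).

Weights: 1 go L, 2 faf H, 3 gu L, 4 tob H, 5 fe: L, 6 pom H, 7 mem H, 8 bi L, 9 bo L.
Parse left to right (heavy = foot alone; LL = one foot; stranded L unfooted): go (ˈfaf) gu (ˈtob) fe: (ˈpom) (ˈmem) (ˈbi.bo).
Foot heads: 2, 4, 6, 7, 8.
Primary stress on the rightmost head = syllable 8.
Primary stress: syllable 8 → go.faf.gu.tob.fe:.pom.mem.ˈbi.bo.

8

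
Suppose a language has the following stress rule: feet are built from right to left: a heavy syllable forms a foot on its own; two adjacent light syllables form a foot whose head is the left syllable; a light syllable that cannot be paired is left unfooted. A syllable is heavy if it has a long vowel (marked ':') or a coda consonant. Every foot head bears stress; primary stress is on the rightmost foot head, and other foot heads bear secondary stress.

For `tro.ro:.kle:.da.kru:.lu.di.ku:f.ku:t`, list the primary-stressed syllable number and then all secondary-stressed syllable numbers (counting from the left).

Weights: 1 tro L, 2 ro: H, 3 kle: H, 4 da L, 5 kru: H, 6 lu L, 7 di L, 8 ku:f H, 9 ku:t H.
Parse right to left (heavy = foot alone; LL = one foot; stranded L unfooted): tro (ˈro:) (ˈkle:) da (ˈkru:) (ˈlu.di) (ˈku:f) (ˈku:t).
Foot heads: 2, 3, 5, 6, 8, 9.
Primary stress on the rightmost head = syllable 9.
Secondary stress on 2, 3, 5, 6, 8: tro.ˌro:.ˌkle:.da.ˌkru:.ˌlu.di.ˌku:f.ˈku:t.

primary 9, secondary 2, 3, 5, 6, 8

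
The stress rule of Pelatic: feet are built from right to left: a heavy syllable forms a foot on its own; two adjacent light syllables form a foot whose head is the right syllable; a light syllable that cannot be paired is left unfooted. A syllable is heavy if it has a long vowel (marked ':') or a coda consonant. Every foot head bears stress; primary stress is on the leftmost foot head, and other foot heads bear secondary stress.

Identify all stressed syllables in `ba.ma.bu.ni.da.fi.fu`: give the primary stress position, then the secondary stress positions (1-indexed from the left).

primary 3, secondary 5, 7

Weights: 1 ba L, 2 ma L, 3 bu L, 4 ni L, 5 da L, 6 fi L, 7 fu L.
Parse right to left (heavy = foot alone; LL = one foot; stranded L unfooted): ba (ma.ˈbu) (ni.ˈda) (fi.ˈfu).
Foot heads: 3, 5, 7.
Primary stress on the leftmost head = syllable 3.
Secondary stress on 5, 7: ba.ma.ˈbu.ni.ˌda.fi.ˌfu.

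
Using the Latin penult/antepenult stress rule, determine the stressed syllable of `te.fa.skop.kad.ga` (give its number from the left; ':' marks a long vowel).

4

Classical Latin: stress the penult if heavy (long vowel or closed), else the antepenult.
Weights: 3 skop H, 4 kad H, 5 ga L.
The penult (syllable 4, kad) is heavy, so it takes stress.
Stress on syllable 4: te.fa.skop.ˈkad.ga.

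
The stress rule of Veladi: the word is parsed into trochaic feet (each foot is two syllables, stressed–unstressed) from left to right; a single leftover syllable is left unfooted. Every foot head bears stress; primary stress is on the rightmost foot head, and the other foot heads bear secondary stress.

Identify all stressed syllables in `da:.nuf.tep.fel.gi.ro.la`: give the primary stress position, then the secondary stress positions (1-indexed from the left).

Parse left to right into trochaic (ˈσσ) feet: (ˈda:.nuf) (ˈtep.fel) (ˈgi.ro) la. Syllable 7 is left unfooted.
Foot heads (stressed positions): 1, 3, 5.
End Rule Rightmost: primary stress on the rightmost head = syllable 5.
Secondary stress on 1, 3: ˌda:.nuf.ˌtep.fel.ˈgi.ro.la.

primary 5, secondary 1, 3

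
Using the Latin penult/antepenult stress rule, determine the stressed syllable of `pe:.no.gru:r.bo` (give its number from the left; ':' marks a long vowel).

3

Classical Latin: stress the penult if heavy (long vowel or closed), else the antepenult.
Weights: 2 no L, 3 gru:r H, 4 bo L.
The penult (syllable 3, gru:r) is heavy, so it takes stress.
Stress on syllable 3: pe:.no.ˈgru:r.bo.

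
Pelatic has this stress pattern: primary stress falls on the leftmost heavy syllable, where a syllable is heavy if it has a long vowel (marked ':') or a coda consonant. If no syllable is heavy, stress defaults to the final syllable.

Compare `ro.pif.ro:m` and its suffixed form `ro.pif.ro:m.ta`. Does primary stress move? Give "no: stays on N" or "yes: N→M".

no: stays on 2

Base `ro.pif.ro:m` (3 syllables):
  Weights: 1 ro L, 2 pif H, 3 ro:m H.
  Heavy syllables in the domain: 2, 3. The leftmost is syllable 2 (pif).
  → primary stress on syllable 2.
Suffixed `ro.pif.ro:m.ta` (4 syllables):
  Weights: 1 ro L, 2 pif H, 3 ro:m H, 4 ta L.
  Heavy syllables in the domain: 2, 3. The leftmost is syllable 2 (pif).
  → primary stress on syllable 2.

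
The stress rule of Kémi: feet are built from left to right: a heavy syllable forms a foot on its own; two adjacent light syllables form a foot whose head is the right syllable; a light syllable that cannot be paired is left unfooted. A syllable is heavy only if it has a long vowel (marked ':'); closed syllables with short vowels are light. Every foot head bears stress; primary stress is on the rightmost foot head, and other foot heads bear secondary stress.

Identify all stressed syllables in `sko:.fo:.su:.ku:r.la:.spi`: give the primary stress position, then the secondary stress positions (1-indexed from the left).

primary 5, secondary 1, 2, 3, 4

Weights: 1 sko: H, 2 fo: H, 3 su: H, 4 ku:r H, 5 la: H, 6 spi L.
Parse left to right (heavy = foot alone; LL = one foot; stranded L unfooted): (ˈsko:) (ˈfo:) (ˈsu:) (ˈku:r) (ˈla:) spi.
Foot heads: 1, 2, 3, 4, 5.
Primary stress on the rightmost head = syllable 5.
Secondary stress on 1, 2, 3, 4: ˌsko:.ˌfo:.ˌsu:.ˌku:r.ˈla:.spi.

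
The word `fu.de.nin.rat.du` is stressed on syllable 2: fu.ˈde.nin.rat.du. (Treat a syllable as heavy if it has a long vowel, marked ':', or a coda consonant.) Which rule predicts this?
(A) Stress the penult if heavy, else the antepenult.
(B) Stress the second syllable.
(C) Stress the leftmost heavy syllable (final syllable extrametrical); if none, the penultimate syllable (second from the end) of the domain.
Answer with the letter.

B

Rule A → syllable 4 (observed: 2).
Rule B → syllable 2 ✓.
Rule C → syllable 3 (observed: 2).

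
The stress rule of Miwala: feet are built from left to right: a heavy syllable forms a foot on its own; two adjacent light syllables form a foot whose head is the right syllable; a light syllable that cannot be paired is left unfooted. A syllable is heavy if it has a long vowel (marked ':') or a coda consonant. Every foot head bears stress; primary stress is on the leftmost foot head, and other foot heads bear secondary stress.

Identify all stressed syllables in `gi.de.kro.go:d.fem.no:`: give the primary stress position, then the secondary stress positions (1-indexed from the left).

Weights: 1 gi L, 2 de L, 3 kro L, 4 go:d H, 5 fem H, 6 no: H.
Parse left to right (heavy = foot alone; LL = one foot; stranded L unfooted): (gi.ˈde) kro (ˈgo:d) (ˈfem) (ˈno:).
Foot heads: 2, 4, 5, 6.
Primary stress on the leftmost head = syllable 2.
Secondary stress on 4, 5, 6: gi.ˈde.kro.ˌgo:d.ˌfem.ˌno:.

primary 2, secondary 4, 5, 6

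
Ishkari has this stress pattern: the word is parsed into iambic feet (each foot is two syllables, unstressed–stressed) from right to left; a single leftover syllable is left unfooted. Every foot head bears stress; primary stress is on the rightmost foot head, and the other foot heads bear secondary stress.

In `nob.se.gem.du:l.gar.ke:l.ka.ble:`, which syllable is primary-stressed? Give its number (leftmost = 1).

Parse right to left into iambic (σˈσ) feet: (nob.ˈse) (gem.ˈdu:l) (gar.ˈke:l) (ka.ˈble:).
Foot heads (stressed positions): 2, 4, 6, 8.
End Rule Rightmost: primary stress on the rightmost head = syllable 8.
Primary stress: syllable 8 → nob.se.gem.du:l.gar.ke:l.ka.ˈble:.

8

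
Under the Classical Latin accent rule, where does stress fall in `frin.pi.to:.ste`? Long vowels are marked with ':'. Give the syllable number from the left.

Classical Latin: stress the penult if heavy (long vowel or closed), else the antepenult.
Weights: 2 pi L, 3 to: H, 4 ste L.
The penult (syllable 3, to:) is heavy, so it takes stress.
Stress on syllable 3: frin.pi.ˈto:.ste.

3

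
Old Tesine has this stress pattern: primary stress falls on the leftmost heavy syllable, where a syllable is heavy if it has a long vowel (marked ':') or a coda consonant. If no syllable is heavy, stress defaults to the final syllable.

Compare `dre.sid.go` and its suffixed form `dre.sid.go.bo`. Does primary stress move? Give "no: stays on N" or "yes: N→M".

no: stays on 2

Base `dre.sid.go` (3 syllables):
  Weights: 1 dre L, 2 sid H, 3 go L.
  Heavy syllables in the domain: 2. The leftmost is syllable 2 (sid).
  → primary stress on syllable 2.
Suffixed `dre.sid.go.bo` (4 syllables):
  Weights: 1 dre L, 2 sid H, 3 go L, 4 bo L.
  Heavy syllables in the domain: 2. The leftmost is syllable 2 (sid).
  → primary stress on syllable 2.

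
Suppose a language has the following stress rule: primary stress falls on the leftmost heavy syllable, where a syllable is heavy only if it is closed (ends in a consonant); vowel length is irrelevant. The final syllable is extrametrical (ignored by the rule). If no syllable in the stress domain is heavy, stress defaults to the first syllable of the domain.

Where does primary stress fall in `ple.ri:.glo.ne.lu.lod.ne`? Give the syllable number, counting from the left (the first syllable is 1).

6

The final syllable (7, ne) is extrametrical; the stress domain is syllables 1–6.
Weights: 1 ple L, 2 ri: L, 3 glo L, 4 ne L, 5 lu L, 6 lod H.
Heavy syllables in the domain: 6. The leftmost is syllable 6 (lod).
Primary stress: syllable 6 → ple.ri:.glo.ne.lu.ˈlod.ne.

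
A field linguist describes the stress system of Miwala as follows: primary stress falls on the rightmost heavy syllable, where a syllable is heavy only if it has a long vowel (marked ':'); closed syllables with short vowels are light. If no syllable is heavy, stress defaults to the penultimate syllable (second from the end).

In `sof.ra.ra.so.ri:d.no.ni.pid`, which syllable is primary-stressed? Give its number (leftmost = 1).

Weights: 1 sof L, 2 ra L, 3 ra L, 4 so L, 5 ri:d H, 6 no L, 7 ni L, 8 pid L.
Heavy syllables in the domain: 5. The rightmost is syllable 5 (ri:d).
Primary stress: syllable 5 → sof.ra.ra.so.ˈri:d.no.ni.pid.

5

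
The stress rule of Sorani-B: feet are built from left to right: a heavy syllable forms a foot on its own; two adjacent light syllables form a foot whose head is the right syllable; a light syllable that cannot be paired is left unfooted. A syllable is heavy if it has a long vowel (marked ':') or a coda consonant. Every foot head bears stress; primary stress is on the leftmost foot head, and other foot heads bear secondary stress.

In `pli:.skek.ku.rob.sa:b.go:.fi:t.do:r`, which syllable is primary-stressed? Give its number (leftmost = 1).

Weights: 1 pli: H, 2 skek H, 3 ku L, 4 rob H, 5 sa:b H, 6 go: H, 7 fi:t H, 8 do:r H.
Parse left to right (heavy = foot alone; LL = one foot; stranded L unfooted): (ˈpli:) (ˈskek) ku (ˈrob) (ˈsa:b) (ˈgo:) (ˈfi:t) (ˈdo:r).
Foot heads: 1, 2, 4, 5, 6, 7, 8.
Primary stress on the leftmost head = syllable 1.
Primary stress: syllable 1 → ˈpli:.skek.ku.rob.sa:b.go:.fi:t.do:r.

1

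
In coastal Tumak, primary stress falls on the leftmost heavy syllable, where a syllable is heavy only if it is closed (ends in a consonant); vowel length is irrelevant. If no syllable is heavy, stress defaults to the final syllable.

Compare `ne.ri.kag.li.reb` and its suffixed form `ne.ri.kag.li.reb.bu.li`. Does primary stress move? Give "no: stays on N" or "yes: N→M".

no: stays on 3

Base `ne.ri.kag.li.reb` (5 syllables):
  Weights: 1 ne L, 2 ri L, 3 kag H, 4 li L, 5 reb H.
  Heavy syllables in the domain: 3, 5. The leftmost is syllable 3 (kag).
  → primary stress on syllable 3.
Suffixed `ne.ri.kag.li.reb.bu.li` (7 syllables):
  Weights: 1 ne L, 2 ri L, 3 kag H, 4 li L, 5 reb H, 6 bu L, 7 li L.
  Heavy syllables in the domain: 3, 5. The leftmost is syllable 3 (kag).
  → primary stress on syllable 3.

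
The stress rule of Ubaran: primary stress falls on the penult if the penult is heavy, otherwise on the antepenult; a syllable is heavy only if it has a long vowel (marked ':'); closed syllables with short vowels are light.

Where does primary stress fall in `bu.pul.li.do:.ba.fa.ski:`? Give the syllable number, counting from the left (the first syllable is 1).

Weights: 5 ba L, 6 fa L, 7 ski: H.
The penult (syllable 6, fa) is light, so stress falls on the antepenult (syllable 5, ba).
Primary stress: syllable 5 → bu.pul.li.do:.ˈba.fa.ski:.

5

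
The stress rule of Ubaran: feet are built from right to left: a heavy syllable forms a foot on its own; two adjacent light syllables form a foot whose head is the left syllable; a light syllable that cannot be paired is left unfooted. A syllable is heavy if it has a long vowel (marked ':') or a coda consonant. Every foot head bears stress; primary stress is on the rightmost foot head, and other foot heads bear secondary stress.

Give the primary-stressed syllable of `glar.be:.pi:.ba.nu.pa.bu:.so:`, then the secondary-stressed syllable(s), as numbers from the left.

primary 8, secondary 1, 2, 3, 5, 7

Weights: 1 glar H, 2 be: H, 3 pi: H, 4 ba L, 5 nu L, 6 pa L, 7 bu: H, 8 so: H.
Parse right to left (heavy = foot alone; LL = one foot; stranded L unfooted): (ˈglar) (ˈbe:) (ˈpi:) ba (ˈnu.pa) (ˈbu:) (ˈso:).
Foot heads: 1, 2, 3, 5, 7, 8.
Primary stress on the rightmost head = syllable 8.
Secondary stress on 1, 2, 3, 5, 7: ˌglar.ˌbe:.ˌpi:.ba.ˌnu.pa.ˌbu:.ˈso:.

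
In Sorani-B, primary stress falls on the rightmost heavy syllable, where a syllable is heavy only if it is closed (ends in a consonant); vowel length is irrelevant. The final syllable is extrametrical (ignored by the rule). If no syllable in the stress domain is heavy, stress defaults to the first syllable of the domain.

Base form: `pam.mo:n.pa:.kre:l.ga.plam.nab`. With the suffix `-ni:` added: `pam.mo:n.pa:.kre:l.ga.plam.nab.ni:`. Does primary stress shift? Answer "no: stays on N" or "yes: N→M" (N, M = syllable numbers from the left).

Base `pam.mo:n.pa:.kre:l.ga.plam.nab` (7 syllables):
  The final syllable (7, nab) is extrametrical; the stress domain is syllables 1–6.
  Weights: 1 pam H, 2 mo:n H, 3 pa: L, 4 kre:l H, 5 ga L, 6 plam H.
  Heavy syllables in the domain: 1, 2, 4, 6. The rightmost is syllable 6 (plam).
  → primary stress on syllable 6.
Suffixed `pam.mo:n.pa:.kre:l.ga.plam.nab.ni:` (8 syllables):
  The final syllable (8, ni:) is extrametrical; the stress domain is syllables 1–7.
  Weights: 1 pam H, 2 mo:n H, 3 pa: L, 4 kre:l H, 5 ga L, 6 plam H, 7 nab H.
  Heavy syllables in the domain: 1, 2, 4, 6, 7. The rightmost is syllable 7 (nab).
  → primary stress on syllable 7.

yes: 6→7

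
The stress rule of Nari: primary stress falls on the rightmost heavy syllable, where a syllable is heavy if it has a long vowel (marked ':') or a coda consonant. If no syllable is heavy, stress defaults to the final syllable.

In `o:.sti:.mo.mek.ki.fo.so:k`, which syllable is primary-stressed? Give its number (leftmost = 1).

7

Weights: 1 o: H, 2 sti: H, 3 mo L, 4 mek H, 5 ki L, 6 fo L, 7 so:k H.
Heavy syllables in the domain: 1, 2, 4, 7. The rightmost is syllable 7 (so:k).
Primary stress: syllable 7 → o:.sti:.mo.mek.ki.fo.ˈso:k.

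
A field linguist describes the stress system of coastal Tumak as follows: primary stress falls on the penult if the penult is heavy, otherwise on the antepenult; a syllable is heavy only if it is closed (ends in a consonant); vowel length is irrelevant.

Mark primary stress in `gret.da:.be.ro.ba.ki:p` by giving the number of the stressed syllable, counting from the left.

Weights: 4 ro L, 5 ba L, 6 ki:p H.
The penult (syllable 5, ba) is light, so stress falls on the antepenult (syllable 4, ro).
Primary stress: syllable 4 → gret.da:.be.ˈro.ba.ki:p.

4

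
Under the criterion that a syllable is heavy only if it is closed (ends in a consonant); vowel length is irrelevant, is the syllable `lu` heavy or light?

light

`lu`: short vowel, open (no coda). Open (no coda) → light.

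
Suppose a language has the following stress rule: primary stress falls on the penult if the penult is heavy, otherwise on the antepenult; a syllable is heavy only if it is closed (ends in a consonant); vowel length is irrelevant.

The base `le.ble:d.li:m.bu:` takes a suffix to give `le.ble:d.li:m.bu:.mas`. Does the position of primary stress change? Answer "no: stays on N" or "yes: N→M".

no: stays on 3

Base `le.ble:d.li:m.bu:` (4 syllables):
  Weights: 2 ble:d H, 3 li:m H, 4 bu: L.
  The penult (syllable 3, li:m) is heavy, so it takes stress.
  → primary stress on syllable 3.
Suffixed `le.ble:d.li:m.bu:.mas` (5 syllables):
  Weights: 3 li:m H, 4 bu: L, 5 mas H.
  The penult (syllable 4, bu:) is light, so stress falls on the antepenult (syllable 3, li:m).
  → primary stress on syllable 3.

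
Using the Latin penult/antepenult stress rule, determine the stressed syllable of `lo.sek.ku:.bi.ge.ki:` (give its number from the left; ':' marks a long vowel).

4

Classical Latin: stress the penult if heavy (long vowel or closed), else the antepenult.
Weights: 4 bi L, 5 ge L, 6 ki: H.
The penult (syllable 5, ge) is light, so stress falls on the antepenult (syllable 4, bi).
Stress on syllable 4: lo.sek.ku:.ˈbi.ge.ki:.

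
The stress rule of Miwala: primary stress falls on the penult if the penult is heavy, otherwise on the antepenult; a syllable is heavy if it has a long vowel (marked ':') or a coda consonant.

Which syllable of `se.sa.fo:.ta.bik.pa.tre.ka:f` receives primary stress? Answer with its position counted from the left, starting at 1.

6

Weights: 6 pa L, 7 tre L, 8 ka:f H.
The penult (syllable 7, tre) is light, so stress falls on the antepenult (syllable 6, pa).
Primary stress: syllable 6 → se.sa.fo:.ta.bik.ˈpa.tre.ka:f.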